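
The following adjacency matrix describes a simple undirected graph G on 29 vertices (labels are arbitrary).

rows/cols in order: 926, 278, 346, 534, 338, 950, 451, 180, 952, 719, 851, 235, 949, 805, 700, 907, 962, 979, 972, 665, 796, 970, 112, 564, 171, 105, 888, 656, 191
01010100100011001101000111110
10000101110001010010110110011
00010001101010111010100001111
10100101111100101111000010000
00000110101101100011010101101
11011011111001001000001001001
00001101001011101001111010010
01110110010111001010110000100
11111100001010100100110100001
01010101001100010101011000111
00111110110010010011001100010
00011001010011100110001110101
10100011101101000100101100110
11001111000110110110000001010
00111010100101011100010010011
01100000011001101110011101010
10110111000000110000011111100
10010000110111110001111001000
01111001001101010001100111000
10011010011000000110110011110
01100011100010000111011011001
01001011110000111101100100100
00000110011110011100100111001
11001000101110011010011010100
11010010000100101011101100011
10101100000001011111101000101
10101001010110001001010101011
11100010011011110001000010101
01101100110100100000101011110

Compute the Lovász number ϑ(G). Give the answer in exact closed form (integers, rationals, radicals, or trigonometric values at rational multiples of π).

Vertex 346 has 14 neighbors: 534, 180, 952, 851, 949, 700, 907, 962, 972, 796, 105, 888, 656, 191.
N(656) = {926, 278, 346, 451, 719, 851, 949, 805, 700, 907, 665, 171, 888, 191}, |N(656)| = 14.
N(952) = {926, 278, 346, 534, 338, 950, 851, 949, 700, 979, 796, 970, 564, 191}, |N(952)| = 14.
Vertex 970 has 14 neighbors: 278, 338, 451, 180, 952, 719, 700, 907, 962, 979, 665, 796, 564, 888.
G on 29 vertices is 14-regular; SR(29,14,6,7) — a Paley graph.
spec(A) ≈ [14.0, 2.1926, -3.1926] (distinct, 4 d.p.).
Lovász: ϑ = −29(-sqrt(29)/2 - 1/2)/(14+-(-sqrt(29)/2 - 1/2)) = sqrt(29).
ϑ(G) ≈ 5.3852.

sqrt(29)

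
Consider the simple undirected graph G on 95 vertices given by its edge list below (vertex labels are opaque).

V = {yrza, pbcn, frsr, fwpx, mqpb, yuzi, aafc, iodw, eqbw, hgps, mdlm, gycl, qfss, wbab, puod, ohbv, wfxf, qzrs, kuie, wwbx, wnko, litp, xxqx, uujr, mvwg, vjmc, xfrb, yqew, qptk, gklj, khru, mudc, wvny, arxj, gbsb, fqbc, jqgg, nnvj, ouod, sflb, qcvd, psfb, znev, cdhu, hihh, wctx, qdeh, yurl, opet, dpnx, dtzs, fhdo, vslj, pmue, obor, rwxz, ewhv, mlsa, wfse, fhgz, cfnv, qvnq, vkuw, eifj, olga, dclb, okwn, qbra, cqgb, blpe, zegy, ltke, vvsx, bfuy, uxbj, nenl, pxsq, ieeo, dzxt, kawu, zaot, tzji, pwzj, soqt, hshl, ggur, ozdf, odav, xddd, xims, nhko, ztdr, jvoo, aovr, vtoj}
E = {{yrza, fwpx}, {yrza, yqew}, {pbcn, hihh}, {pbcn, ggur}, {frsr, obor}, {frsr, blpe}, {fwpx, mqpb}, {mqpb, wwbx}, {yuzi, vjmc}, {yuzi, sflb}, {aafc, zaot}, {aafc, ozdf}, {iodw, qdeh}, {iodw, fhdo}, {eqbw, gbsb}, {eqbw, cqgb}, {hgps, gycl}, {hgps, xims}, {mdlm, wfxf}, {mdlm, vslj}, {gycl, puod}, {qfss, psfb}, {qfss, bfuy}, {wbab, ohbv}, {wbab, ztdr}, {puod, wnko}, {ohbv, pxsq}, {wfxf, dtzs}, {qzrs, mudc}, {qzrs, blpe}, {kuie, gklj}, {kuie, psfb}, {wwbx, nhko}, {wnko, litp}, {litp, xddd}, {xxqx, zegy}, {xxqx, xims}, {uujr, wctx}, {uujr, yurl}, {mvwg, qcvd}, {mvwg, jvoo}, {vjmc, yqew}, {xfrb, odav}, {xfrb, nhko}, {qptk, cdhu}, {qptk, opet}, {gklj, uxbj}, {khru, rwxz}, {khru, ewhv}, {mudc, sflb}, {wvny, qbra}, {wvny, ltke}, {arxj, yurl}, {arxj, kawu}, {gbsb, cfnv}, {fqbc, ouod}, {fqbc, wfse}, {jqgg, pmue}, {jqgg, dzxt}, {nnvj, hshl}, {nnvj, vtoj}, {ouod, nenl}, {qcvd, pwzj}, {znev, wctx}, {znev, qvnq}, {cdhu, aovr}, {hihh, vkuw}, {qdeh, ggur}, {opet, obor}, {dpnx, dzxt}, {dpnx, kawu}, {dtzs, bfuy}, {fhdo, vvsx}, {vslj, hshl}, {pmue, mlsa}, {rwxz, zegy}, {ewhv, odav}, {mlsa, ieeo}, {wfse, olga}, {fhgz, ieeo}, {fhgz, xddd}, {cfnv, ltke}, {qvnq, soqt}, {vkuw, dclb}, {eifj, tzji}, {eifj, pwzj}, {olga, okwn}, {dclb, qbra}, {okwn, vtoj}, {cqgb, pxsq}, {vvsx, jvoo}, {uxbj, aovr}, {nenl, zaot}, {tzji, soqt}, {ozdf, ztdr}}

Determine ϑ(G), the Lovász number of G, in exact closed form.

95*cos(pi/95)/(cos(pi/95) + 1)

deg(pxsq) = 2; N(pxsq) = {ohbv, cqgb}.
N(vjmc) = {yuzi, yqew}, |N(vjmc)| = 2.
deg(mlsa) = 2; N(mlsa) = {pmue, ieeo}.
N(mdlm) = {wfxf, vslj}, |N(mdlm)| = 2.
G on 95 vertices is 2-regular; connected 2-regular on 95 ⇒ C_{95}.
A has 48 distinct eigenvalues ≈ [2.0, 1.995627, 1.982528, 1.96076, 1.930418, 1.891634, 1.84458, 1.789459, 1.726513, 1.656018, 1.578281, 1.493643, 1.402474, 1.305172, 1.202162, 1.093896, 0.980847, 0.863509, 0.742394, 0.618034, 0.490971, 0.361761, 0.230969, 0.099168, -0.033068, -0.165159, -0.296527, -0.426599, -0.554806, -0.680586, -0.803391, -0.922682, -1.037939, -1.148657, -1.254353, -1.354563, -1.44885, -1.536802, -1.618034, -1.692191, -1.758948, -1.818013, -1.869129, -1.912072, -1.946653, -1.972723, -1.990166, -1.998907].
λ_max=2, λ_min=-2*cos(pi/95); ϑ = −95·λ_min/(λ_max−λ_min) = 95*cos(pi/95)/(cos(pi/95) + 1).
= 47.48701… (decimal).
Check 47 ≤ 95*cos(pi/95)/(cos(pi/95) + 1) ≤ 48: both strict.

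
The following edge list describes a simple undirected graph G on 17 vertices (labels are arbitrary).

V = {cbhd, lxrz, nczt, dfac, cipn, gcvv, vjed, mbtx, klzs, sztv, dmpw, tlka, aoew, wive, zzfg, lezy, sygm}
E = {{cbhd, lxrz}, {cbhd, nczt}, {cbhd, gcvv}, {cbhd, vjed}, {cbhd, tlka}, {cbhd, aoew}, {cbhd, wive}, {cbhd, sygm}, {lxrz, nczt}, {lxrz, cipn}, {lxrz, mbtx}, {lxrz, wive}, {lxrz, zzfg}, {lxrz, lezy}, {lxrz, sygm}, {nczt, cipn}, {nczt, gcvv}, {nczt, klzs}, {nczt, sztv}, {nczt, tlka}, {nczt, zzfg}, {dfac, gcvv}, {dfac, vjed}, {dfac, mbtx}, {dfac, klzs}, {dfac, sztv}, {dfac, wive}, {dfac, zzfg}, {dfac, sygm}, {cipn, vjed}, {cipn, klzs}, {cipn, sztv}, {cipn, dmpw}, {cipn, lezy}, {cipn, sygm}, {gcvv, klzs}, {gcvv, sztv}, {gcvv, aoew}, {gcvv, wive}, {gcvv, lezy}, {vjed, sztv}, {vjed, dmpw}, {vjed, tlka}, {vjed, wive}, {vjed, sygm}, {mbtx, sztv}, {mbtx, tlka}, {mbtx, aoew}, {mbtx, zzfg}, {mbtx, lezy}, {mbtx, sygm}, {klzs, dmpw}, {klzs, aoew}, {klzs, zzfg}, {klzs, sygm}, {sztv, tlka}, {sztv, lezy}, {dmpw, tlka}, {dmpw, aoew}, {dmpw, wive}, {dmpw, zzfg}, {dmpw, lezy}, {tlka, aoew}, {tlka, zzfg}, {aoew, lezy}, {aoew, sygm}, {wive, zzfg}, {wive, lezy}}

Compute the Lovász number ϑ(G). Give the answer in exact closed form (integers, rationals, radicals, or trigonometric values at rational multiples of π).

Vertex cbhd has 8 neighbors: lxrz, nczt, gcvv, vjed, tlka, aoew, wive, sygm.
deg(dfac) = 8; N(dfac) = {gcvv, vjed, mbtx, klzs, sztv, wive, zzfg, sygm}.
Vertex dmpw has 8 neighbors: cipn, vjed, klzs, tlka, aoew, wive, zzfg, lezy.
N(zzfg) = {lxrz, nczt, dfac, mbtx, klzs, dmpw, tlka, wive}, |N(zzfg)| = 8.
G on 17 vertices is 8-regular; SR(17,8,3,4) — a Paley graph.
A has 3 distinct eigenvalues ≈ [8.0, 1.562, -2.562].
ϑ = −N·λ_min/(λ_max−λ_min) = −17·(-sqrt(17)/2 - 1/2)/(8−(-sqrt(17)/2 - 1/2)) = sqrt(17).
ϑ(G) ≈ 4.12311.

sqrt(17)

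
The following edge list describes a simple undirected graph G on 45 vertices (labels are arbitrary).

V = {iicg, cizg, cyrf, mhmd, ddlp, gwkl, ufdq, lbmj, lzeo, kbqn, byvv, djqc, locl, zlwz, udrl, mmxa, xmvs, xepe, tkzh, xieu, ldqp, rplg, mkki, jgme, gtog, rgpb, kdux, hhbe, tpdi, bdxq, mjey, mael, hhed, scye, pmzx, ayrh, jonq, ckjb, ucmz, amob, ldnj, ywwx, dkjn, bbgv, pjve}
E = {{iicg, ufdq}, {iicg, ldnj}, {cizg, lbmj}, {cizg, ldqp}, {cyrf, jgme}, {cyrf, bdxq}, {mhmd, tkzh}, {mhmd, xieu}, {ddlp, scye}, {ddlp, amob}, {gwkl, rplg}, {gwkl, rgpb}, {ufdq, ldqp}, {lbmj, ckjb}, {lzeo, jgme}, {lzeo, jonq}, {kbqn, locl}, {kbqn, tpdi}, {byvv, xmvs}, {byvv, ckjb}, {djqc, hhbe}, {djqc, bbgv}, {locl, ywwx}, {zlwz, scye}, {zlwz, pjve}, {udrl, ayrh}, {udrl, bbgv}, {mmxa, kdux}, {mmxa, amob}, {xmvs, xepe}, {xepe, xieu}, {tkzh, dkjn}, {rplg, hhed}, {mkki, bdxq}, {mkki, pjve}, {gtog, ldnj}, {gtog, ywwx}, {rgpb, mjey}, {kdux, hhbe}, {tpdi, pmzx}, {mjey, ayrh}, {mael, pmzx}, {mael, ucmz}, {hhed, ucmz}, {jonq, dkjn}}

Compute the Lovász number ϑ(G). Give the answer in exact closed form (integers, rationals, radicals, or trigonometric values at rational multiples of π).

45*cos(pi/45)/(cos(pi/45) + 1)

N(djqc) = {hhbe, bbgv}, |N(djqc)| = 2.
deg(pjve) = 2; N(pjve) = {zlwz, mkki}.
deg(rgpb) = 2; N(rgpb) = {gwkl, mjey}.
N(mhmd) = {tkzh, xieu}, |N(mhmd)| = 2.
G on 45 vertices is 2-regular; connected 2-regular on 45 ⇒ C_{45}.
The 23 distinct eigenvalues: [2.0, 1.981, 1.923, 1.827, 1.696, 1.532, 1.338, 1.118, 0.877, 0.618, 0.347, 0.07, -0.209, -0.484, -0.749, -1.0, -1.231, -1.439, -1.618, -1.766, -1.879, -1.956, -1.995].
−45·(-2*cos(pi/45)) / ((2)−(-2*cos(pi/45))) = 45*cos(pi/45)/(cos(pi/45) + 1) = ϑ(G).
≈ 22.4725621 (to 7 d.p.).
Sandwich: α(G)=22 ≤ ϑ(G)=45*cos(pi/45)/(cos(pi/45) + 1) ≤ χ(Ḡ)=23 (both strict).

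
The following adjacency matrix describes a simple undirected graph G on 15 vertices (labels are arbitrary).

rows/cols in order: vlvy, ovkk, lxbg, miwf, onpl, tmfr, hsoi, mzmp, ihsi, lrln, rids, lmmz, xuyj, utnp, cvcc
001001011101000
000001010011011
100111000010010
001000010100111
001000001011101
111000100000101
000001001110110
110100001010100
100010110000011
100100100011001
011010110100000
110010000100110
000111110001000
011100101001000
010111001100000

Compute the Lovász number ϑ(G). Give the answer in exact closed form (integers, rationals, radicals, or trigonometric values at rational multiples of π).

N(miwf) = {lxbg, mzmp, lrln, xuyj, utnp, cvcc}, |N(miwf)| = 6.
deg(lxbg) = 6; N(lxbg) = {vlvy, miwf, onpl, tmfr, rids, utnp}.
N(ihsi) = {vlvy, onpl, hsoi, mzmp, utnp, cvcc}, |N(ihsi)| = 6.
deg(vlvy) = 6; N(vlvy) = {lxbg, tmfr, mzmp, ihsi, lrln, lmmz}.
6-regular, N=15; Kneser K(6,2) on C(6,2)=15 vertices.
Distinct eigenvalues (to 4 d.p.): [6.0, 1.0, -3.0].
Lovász: ϑ = −15(-3)/(6+-1*(-3)) = 5.
ϑ(G) ≈ 5.0000000.

5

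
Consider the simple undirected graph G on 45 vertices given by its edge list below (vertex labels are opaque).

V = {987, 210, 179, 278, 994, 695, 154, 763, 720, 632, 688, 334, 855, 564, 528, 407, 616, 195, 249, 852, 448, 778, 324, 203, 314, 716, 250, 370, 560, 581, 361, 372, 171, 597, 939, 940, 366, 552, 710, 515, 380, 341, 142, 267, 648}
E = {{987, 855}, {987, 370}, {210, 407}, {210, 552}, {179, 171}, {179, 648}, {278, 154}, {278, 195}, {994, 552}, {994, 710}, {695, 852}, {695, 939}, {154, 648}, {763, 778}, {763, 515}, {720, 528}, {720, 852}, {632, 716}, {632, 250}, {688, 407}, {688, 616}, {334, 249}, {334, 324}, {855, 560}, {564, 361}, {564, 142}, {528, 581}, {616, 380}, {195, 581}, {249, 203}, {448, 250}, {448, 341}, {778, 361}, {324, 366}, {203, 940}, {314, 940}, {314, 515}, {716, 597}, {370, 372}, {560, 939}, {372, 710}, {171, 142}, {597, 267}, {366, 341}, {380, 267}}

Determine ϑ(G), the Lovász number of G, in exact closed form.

45*cos(pi/45)/(cos(pi/45) + 1)

deg(179) = 2; N(179) = {171, 648}.
Vertex 763 has 2 neighbors: 778, 515.
Vertex 142 has 2 neighbors: 564, 171.
deg(994) = 2; N(994) = {552, 710}.
G on 45 vertices is 2-regular; this is C_{45}, the 45-cycle.
spec(A) ≈ [2.0, 1.98054, 1.92252, 1.82709, 1.6961, 1.53209, 1.33826, 1.11839, 0.87674, 0.61803, 0.3473, 0.0698, -0.20906, -0.48384, -0.74921, -1.0, -1.23132, -1.43868, -1.61803, -1.7659, -1.87939, -1.9563, -1.99513] (distinct, 5 d.p.).
Lovász: ϑ = −45(-2*cos(pi/45))/(2+-(-1)*2*cos(pi/45)) = 45*cos(pi/45)/(cos(pi/45) + 1).
≈ 22.4725621 (to 7 d.p.).
Lovász sandwich 22 ≤ 45*cos(pi/45)/(cos(pi/45) + 1) ≤ 23: both strict.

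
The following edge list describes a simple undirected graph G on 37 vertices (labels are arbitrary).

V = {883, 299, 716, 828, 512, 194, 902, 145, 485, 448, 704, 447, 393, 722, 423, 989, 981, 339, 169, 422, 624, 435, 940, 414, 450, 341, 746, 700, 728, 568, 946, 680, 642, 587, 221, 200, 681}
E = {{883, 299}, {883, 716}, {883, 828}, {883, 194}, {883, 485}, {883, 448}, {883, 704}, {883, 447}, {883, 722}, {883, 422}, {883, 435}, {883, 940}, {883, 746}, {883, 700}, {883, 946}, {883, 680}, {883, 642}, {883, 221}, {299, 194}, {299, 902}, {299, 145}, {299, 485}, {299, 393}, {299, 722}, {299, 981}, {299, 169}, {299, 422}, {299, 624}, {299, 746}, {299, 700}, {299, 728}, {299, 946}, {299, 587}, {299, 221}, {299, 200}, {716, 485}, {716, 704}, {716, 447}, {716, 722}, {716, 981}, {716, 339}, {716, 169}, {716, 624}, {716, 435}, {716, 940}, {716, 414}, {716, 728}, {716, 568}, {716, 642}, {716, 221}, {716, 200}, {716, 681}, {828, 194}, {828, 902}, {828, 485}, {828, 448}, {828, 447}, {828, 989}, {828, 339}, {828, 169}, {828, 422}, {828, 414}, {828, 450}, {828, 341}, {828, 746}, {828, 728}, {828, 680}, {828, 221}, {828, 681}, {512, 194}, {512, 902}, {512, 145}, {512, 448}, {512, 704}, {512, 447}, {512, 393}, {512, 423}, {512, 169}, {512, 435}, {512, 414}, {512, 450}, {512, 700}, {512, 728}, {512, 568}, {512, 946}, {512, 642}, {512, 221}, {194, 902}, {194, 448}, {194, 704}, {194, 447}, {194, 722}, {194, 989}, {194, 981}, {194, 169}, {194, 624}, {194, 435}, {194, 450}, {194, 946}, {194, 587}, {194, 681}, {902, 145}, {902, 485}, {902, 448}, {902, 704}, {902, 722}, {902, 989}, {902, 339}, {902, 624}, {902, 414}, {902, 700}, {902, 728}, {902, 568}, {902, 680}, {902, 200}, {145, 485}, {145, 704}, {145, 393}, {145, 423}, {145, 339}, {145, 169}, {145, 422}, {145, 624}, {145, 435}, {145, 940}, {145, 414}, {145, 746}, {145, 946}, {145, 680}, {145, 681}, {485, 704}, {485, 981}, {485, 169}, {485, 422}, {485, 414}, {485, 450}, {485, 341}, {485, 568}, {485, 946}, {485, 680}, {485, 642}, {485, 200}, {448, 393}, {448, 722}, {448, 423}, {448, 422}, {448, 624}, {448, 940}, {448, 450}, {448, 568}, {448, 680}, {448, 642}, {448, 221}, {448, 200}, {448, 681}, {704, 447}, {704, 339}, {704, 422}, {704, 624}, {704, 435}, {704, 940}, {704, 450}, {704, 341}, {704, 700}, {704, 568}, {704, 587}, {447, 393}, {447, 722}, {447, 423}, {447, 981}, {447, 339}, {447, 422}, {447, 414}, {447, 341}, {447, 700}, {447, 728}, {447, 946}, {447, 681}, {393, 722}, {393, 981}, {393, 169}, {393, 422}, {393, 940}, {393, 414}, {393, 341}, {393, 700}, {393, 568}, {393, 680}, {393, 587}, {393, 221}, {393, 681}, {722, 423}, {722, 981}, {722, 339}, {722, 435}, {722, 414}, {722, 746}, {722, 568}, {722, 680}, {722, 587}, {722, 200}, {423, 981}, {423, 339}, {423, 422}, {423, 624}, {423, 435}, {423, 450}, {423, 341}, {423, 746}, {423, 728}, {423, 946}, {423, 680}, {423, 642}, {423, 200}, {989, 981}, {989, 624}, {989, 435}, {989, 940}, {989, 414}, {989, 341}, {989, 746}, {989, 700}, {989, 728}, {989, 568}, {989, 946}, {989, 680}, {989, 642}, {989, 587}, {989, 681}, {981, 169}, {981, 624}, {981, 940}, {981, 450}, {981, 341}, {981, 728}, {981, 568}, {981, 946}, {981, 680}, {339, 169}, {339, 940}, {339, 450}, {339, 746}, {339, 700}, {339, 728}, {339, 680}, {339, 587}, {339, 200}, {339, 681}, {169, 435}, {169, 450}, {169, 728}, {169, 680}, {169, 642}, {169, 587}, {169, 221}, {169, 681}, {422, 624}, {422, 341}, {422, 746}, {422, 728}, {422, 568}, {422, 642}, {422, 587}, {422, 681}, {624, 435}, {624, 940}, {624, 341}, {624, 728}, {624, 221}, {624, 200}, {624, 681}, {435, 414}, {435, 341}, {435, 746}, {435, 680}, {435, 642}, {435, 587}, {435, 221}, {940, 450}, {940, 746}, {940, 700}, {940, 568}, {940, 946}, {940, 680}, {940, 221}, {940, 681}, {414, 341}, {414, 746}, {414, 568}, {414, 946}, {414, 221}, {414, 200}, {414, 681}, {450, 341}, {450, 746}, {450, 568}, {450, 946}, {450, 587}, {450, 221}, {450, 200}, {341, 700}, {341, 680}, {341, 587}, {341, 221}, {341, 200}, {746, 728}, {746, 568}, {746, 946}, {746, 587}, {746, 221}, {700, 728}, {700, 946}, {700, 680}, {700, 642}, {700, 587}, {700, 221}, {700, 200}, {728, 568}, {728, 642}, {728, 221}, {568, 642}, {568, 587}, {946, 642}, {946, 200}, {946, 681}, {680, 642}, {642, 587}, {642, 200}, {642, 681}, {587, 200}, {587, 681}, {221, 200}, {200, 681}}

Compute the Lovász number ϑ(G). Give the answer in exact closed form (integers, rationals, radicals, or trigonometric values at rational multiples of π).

sqrt(37)

deg(512) = 18; N(512) = {194, 902, 145, 448, 704, 447, 393, 423, 169, 435, 414, 450, 700, 728, 568, 946, 642, 221}.
N(423) = {512, 145, 448, 447, 722, 981, 339, 422, 624, 435, 450, 341, 746, 728, 946, 680, 642, 200}, |N(423)| = 18.
deg(414) = 18; N(414) = {716, 828, 512, 902, 145, 485, 447, 393, 722, 989, 435, 341, 746, 568, 946, 221, 200, 681}.
deg(448) = 18; N(448) = {883, 828, 512, 194, 902, 393, 722, 423, 422, 624, 940, 450, 568, 680, 642, 221, 200, 681}.
Regular of degree 18 on 37 vertices: strongly regular (37,18,8,9).
spec(A) ≈ [18.0, 2.541, -3.541] (distinct, 3 d.p.).
Lovász (edge-transitive): ϑ = −37·(-sqrt(37)/2 - 1/2)/((18)−(-sqrt(37)/2 - 1/2)) = sqrt(37).
ϑ(G) ≈ 6.0827625.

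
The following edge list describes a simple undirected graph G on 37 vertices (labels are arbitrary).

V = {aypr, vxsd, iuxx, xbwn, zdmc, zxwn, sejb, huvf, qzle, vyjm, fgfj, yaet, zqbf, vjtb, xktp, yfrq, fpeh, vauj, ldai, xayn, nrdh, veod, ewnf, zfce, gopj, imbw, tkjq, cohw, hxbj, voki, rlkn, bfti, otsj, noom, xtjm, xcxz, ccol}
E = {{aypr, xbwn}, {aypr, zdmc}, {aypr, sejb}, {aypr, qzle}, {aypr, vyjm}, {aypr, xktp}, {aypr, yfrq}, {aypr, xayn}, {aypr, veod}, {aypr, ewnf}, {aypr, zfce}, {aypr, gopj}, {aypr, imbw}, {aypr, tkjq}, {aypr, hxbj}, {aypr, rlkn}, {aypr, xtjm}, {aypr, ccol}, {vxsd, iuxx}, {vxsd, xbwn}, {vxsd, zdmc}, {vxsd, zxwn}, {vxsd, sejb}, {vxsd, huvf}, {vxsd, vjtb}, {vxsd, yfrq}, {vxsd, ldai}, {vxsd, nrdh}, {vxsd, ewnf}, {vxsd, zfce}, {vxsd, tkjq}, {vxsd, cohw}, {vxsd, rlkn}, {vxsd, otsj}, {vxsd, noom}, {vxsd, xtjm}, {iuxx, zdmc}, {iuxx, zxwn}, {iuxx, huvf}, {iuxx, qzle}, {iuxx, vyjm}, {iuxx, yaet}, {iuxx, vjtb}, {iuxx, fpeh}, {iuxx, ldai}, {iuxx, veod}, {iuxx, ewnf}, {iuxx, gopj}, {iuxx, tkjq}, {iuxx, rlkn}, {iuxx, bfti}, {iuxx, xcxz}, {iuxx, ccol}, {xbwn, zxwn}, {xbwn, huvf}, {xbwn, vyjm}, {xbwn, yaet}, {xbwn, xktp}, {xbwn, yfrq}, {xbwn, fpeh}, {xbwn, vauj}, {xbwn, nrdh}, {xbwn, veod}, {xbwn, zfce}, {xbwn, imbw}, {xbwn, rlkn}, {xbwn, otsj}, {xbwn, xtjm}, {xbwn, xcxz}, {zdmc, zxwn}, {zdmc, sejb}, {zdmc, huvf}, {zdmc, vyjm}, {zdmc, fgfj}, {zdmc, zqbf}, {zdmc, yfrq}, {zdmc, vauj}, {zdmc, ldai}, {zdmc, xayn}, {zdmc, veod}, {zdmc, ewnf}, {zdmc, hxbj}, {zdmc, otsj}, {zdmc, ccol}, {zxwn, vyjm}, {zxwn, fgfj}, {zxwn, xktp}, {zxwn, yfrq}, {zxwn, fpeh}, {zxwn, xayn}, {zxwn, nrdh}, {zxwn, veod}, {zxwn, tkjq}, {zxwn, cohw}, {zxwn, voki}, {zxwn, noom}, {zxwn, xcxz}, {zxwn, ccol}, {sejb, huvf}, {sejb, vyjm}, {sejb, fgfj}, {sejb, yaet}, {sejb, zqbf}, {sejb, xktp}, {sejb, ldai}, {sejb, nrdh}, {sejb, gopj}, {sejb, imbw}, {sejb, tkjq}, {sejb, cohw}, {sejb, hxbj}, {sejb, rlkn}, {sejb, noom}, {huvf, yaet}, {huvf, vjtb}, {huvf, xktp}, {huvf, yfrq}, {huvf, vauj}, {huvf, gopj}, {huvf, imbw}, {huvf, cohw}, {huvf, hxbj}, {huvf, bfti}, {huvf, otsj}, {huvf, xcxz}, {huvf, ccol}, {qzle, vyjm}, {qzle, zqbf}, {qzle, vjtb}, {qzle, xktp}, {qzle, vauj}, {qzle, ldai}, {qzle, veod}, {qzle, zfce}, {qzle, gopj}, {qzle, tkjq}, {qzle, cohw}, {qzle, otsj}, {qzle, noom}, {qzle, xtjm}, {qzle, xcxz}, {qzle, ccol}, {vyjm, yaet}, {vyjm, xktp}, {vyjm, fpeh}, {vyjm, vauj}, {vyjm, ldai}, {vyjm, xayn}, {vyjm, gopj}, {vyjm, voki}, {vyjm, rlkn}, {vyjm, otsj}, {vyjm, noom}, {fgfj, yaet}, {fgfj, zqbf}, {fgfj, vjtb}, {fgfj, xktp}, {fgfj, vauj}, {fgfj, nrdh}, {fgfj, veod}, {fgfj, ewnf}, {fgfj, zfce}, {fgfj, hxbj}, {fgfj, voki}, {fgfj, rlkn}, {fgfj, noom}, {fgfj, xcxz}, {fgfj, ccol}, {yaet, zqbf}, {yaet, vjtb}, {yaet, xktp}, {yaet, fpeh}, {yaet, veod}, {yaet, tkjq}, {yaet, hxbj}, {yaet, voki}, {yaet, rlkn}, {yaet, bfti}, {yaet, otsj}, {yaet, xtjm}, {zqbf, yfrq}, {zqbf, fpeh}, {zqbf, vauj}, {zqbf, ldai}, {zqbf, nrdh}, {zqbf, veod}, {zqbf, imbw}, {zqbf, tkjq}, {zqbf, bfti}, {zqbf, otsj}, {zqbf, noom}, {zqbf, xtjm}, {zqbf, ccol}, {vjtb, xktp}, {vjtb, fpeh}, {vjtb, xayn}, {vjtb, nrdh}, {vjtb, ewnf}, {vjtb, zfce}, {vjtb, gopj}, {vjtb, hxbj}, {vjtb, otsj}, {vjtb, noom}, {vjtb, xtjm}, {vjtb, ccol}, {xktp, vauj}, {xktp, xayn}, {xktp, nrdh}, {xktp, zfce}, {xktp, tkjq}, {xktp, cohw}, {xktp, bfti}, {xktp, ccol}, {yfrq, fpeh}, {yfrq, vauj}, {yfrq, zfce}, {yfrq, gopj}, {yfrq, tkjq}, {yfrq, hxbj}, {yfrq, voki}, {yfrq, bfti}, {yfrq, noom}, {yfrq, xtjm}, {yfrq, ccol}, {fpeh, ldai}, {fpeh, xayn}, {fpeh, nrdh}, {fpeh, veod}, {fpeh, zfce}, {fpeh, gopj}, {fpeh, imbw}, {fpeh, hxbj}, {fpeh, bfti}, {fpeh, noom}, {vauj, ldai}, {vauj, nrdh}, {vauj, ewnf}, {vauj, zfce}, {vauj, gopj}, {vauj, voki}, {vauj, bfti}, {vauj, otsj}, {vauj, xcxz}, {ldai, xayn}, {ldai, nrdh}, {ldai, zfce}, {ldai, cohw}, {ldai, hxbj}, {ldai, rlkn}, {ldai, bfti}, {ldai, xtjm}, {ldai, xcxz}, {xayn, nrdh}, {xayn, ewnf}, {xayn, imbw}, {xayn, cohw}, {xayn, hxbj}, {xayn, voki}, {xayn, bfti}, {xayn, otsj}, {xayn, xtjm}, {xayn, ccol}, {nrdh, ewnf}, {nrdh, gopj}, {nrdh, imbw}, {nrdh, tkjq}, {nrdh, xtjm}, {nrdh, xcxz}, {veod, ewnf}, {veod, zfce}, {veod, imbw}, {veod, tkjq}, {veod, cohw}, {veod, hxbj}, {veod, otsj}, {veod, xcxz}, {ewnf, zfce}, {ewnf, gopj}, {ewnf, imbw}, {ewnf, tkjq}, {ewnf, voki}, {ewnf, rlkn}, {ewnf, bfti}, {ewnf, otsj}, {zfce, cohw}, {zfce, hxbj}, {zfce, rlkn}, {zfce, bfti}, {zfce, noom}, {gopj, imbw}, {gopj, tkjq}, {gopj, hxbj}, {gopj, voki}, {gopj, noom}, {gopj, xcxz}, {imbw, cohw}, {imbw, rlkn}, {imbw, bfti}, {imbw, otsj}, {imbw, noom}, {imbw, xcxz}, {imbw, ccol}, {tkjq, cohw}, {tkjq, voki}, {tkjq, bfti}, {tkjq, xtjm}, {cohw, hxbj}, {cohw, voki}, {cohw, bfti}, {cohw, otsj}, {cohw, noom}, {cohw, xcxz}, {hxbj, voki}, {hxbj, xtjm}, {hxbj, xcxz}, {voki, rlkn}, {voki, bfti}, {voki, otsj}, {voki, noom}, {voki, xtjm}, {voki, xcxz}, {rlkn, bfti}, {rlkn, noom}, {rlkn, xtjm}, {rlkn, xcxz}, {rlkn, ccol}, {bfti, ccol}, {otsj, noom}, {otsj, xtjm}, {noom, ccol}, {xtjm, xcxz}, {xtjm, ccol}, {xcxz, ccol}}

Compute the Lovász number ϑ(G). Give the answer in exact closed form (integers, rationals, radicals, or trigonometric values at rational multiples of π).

sqrt(37)

Vertex imbw has 18 neighbors: aypr, xbwn, sejb, huvf, zqbf, fpeh, xayn, nrdh, veod, ewnf, gopj, cohw, rlkn, bfti, otsj, noom, xcxz, ccol.
Vertex yaet has 18 neighbors: iuxx, xbwn, sejb, huvf, vyjm, fgfj, zqbf, vjtb, xktp, fpeh, veod, tkjq, hxbj, voki, rlkn, bfti, otsj, xtjm.
Vertex vyjm has 18 neighbors: aypr, iuxx, xbwn, zdmc, zxwn, sejb, qzle, yaet, xktp, fpeh, vauj, ldai, xayn, gopj, voki, rlkn, otsj, noom.
deg(hxbj) = 18; N(hxbj) = {aypr, zdmc, sejb, huvf, fgfj, yaet, vjtb, yfrq, fpeh, ldai, xayn, veod, zfce, gopj, cohw, voki, xtjm, xcxz}.
37-vertex 18-regular graph: strongly regular (37,18,8,9).
Distinct eigenvalues (to 5 d.p.): [18.0, 2.54138, -3.54138].
−37·(-sqrt(37)/2 - 1/2) / ((18)−(-sqrt(37)/2 - 1/2)) = sqrt(37) = ϑ(G).
ϑ(G) ≈ 6.082763.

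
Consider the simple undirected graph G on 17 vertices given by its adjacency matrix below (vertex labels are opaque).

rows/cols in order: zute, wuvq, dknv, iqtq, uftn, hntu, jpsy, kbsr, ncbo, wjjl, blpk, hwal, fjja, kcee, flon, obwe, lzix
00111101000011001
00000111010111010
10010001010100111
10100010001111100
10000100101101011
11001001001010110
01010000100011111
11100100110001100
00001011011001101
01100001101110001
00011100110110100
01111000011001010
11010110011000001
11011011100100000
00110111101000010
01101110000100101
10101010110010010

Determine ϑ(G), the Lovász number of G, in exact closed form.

Vertex uftn has 8 neighbors: zute, hntu, ncbo, blpk, hwal, kcee, obwe, lzix.
Vertex flon has 8 neighbors: dknv, iqtq, hntu, jpsy, kbsr, ncbo, blpk, obwe.
Vertex ncbo has 8 neighbors: uftn, jpsy, kbsr, wjjl, blpk, kcee, flon, lzix.
deg(wuvq) = 8; N(wuvq) = {hntu, jpsy, kbsr, wjjl, hwal, fjja, kcee, obwe}.
G on 17 vertices is 8-regular; SR(17,8,3,4) — a Paley graph.
spec(A) ≈ [8.0, 1.562, -2.562] (distinct, 3 d.p.).
λ_max=8, λ_min=-sqrt(17)/2 - 1/2; ϑ = −17·λ_min/(λ_max−λ_min) = sqrt(17).
Numerically 4.1231056.

sqrt(17)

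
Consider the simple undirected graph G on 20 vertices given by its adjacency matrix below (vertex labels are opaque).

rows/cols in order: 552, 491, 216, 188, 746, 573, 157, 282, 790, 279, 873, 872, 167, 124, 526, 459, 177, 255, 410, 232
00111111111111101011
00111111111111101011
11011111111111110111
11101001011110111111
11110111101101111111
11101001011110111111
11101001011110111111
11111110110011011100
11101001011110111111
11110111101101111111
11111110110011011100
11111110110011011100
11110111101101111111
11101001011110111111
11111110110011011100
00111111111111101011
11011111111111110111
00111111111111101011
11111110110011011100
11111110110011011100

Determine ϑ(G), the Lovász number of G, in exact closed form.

deg(188) = 15; N(188) = {552, 491, 216, 746, 282, 279, 873, 872, 167, 526, 459, 177, 255, 410, 232}.
deg(552) = 16; N(552) = {216, 188, 746, 573, 157, 282, 790, 279, 873, 872, 167, 124, 526, 177, 410, 232}.
deg(573) = 15; N(573) = {552, 491, 216, 746, 282, 279, 873, 872, 167, 526, 459, 177, 255, 410, 232}.
Vertex 873 has 14 neighbors: 552, 491, 216, 188, 746, 573, 157, 790, 279, 167, 124, 459, 177, 255.
5 parts of sizes [6, 5, 4, 3, 2]; α(G) = 6 = ϑ (perfect).
ϑ(G) ≈ 6.000000000.
Sandwich: α(G)=6 ≤ ϑ(G)=6 ≤ χ(Ḡ)=6 (collapsed).

6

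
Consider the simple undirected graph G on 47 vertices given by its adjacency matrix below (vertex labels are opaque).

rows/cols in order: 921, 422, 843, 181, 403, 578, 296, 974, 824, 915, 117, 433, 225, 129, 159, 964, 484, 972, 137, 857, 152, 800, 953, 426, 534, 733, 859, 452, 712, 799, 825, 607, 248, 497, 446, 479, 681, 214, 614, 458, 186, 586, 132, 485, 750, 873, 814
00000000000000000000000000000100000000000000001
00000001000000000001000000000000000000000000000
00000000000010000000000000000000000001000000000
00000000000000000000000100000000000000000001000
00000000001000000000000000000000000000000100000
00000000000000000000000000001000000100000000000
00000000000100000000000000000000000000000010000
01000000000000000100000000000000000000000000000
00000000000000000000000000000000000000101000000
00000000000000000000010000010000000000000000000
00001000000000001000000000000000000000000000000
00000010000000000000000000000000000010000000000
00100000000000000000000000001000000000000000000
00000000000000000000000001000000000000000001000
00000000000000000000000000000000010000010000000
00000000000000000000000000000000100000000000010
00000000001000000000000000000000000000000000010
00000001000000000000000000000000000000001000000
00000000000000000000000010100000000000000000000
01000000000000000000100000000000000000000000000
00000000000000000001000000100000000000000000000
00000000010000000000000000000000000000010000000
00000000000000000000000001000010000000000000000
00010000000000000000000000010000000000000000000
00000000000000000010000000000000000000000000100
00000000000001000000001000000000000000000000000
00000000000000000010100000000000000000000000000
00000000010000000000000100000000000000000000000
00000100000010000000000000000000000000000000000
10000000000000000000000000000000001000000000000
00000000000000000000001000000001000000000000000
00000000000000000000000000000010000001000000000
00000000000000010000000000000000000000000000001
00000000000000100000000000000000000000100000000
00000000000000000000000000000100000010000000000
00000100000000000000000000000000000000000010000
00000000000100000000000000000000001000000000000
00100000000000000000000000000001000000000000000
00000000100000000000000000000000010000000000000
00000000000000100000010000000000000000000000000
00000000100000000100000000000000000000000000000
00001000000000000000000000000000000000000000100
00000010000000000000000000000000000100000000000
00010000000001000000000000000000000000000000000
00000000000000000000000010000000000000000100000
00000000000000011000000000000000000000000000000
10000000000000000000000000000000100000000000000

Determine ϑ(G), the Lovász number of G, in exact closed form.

47*cos(pi/47)/(cos(pi/47) + 1)

N(433) = {296, 681}, |N(433)| = 2.
N(186) = {824, 972}, |N(186)| = 2.
deg(586) = 2; N(586) = {403, 750}.
deg(578) = 2; N(578) = {712, 479}.
Regular of degree 2 on 47 vertices: this is C_{47}, the 47-cycle.
The 24 distinct eigenvalues: [2.0, 1.982155, 1.928938, 1.8413, 1.720803, 1.569599, 1.390385, 1.186359, 0.961164, 0.718816, 0.46364, 0.200191, -0.06683, -0.332659, -0.592551, -0.84187, -1.076165, -1.291256, -1.483304, -1.648883, -1.785038, -1.889338, -1.959923, -1.995534].
With N=47: ϑ(G) = 47·(-(-1)*2*cos(pi/47))/(2−(-2*cos(pi/47))) = 47*cos(pi/47)/(cos(pi/47) + 1).
= 23.473731493… (decimal).
23 ≤ 47*cos(pi/47)/(cos(pi/47) + 1) ≤ 24: both strict.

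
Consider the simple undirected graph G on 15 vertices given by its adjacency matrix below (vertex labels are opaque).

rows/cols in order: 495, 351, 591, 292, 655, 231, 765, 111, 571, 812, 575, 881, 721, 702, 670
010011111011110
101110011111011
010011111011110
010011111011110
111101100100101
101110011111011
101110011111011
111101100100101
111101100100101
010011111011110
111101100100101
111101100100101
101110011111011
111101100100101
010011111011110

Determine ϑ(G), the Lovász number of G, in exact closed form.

6

N(111) = {495, 351, 591, 292, 231, 765, 812, 721, 670}, |N(111)| = 9.
deg(292) = 10; N(292) = {351, 655, 231, 765, 111, 571, 575, 881, 721, 702}.
Vertex 881 has 9 neighbors: 495, 351, 591, 292, 231, 765, 812, 721, 670.
N(571) = {495, 351, 591, 292, 231, 765, 812, 721, 670}, |N(571)| = 9.
G = K_{6,5,4}: α = 6 = χ(Ḡ), so ϑ = 6.
ϑ(G) ≈ 6.00000.
6 ≤ 6 ≤ 6: collapsed.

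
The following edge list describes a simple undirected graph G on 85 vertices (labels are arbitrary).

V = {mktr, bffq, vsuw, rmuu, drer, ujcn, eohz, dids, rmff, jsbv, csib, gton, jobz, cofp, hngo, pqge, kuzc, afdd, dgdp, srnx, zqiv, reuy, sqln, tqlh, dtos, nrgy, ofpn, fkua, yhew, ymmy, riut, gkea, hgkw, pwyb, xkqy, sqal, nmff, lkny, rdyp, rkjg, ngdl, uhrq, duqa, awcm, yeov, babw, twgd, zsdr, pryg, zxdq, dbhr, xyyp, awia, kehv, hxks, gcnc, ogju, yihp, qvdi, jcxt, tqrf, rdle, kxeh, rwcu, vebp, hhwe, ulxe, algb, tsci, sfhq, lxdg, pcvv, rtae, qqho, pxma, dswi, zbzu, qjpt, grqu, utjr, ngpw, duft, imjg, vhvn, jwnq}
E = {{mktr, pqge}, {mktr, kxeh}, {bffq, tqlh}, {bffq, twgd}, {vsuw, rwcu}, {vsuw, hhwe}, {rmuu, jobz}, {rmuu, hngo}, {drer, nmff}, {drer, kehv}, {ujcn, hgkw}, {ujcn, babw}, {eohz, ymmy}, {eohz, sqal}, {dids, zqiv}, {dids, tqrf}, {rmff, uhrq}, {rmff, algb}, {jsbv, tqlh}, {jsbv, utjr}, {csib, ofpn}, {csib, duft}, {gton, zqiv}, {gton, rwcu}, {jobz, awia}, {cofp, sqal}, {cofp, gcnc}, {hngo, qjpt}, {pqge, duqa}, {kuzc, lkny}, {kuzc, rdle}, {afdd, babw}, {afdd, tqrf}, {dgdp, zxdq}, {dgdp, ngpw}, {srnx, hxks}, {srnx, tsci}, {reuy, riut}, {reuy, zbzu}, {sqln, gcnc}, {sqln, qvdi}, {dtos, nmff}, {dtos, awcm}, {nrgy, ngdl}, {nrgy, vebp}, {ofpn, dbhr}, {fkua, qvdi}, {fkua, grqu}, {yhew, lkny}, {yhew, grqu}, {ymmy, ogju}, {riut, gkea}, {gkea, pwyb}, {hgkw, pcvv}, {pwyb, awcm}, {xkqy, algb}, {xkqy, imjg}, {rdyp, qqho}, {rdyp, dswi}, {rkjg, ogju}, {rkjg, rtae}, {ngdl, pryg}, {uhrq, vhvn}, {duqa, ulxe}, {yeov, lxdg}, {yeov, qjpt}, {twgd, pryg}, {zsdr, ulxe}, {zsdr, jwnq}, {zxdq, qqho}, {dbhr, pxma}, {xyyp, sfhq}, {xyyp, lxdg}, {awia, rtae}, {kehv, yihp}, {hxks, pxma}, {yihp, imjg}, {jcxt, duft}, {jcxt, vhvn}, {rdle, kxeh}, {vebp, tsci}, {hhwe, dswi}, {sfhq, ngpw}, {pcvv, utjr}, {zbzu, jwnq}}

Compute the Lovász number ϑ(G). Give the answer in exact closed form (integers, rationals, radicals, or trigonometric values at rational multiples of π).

85*cos(pi/85)/(cos(pi/85) + 1)

Vertex sqal has 2 neighbors: eohz, cofp.
Vertex rdle has 2 neighbors: kuzc, kxeh.
deg(ogju) = 2; N(ogju) = {ymmy, rkjg}.
deg(qjpt) = 2; N(qjpt) = {hngo, yeov}.
G on 85 vertices is 2-regular; this is C_{85}, the 85-cycle.
spec(A) ≈ [2.0, 1.995, 1.978, 1.951, 1.913, 1.865, 1.806, 1.738, 1.66, 1.573, 1.478, 1.374, 1.263, 1.145, 1.021, 0.891, 0.757, 0.618, 0.476, 0.331, 0.185, 0.037, -0.111, -0.258, -0.404, -0.547, -0.688, -0.825, -0.957, -1.084, -1.205, -1.32, -1.427, -1.527, -1.618, -1.7, -1.774, -1.837, -1.89, -1.933, -1.966, -1.988, -1.999] (distinct, 3 d.p.).
−85·(-2*cos(pi/85)) / ((2)−(-2*cos(pi/85))) = 85*cos(pi/85)/(cos(pi/85) + 1) = ϑ(G).
= 42.48548257… (decimal).
α=42, χ(Ḡ)=43; ϑ=85*cos(pi/85)/(cos(pi/85) + 1) lies between (both strict).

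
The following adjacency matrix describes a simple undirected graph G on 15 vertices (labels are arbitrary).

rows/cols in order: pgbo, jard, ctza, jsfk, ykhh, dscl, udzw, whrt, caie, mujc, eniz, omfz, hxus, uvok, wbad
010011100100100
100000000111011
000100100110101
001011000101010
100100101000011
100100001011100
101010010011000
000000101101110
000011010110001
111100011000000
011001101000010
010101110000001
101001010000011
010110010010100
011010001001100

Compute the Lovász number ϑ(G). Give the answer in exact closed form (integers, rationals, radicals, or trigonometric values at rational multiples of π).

5

Vertex caie has 6 neighbors: ykhh, dscl, whrt, mujc, eniz, wbad.
deg(omfz) = 6; N(omfz) = {jard, jsfk, dscl, udzw, whrt, wbad}.
N(pgbo) = {jard, ykhh, dscl, udzw, mujc, hxus}, |N(pgbo)| = 6.
Vertex uvok has 6 neighbors: jard, jsfk, ykhh, whrt, eniz, hxus.
deg(v) = 6 for all v (|V|=15); this is K(6,2), the Kneser graph.
The 3 distinct eigenvalues: [6.0, 1.0, -3.0].
ϑ = −N·λ_min/(λ_max−λ_min) = −15·(-3)/(6−(-3)) = 5.
ϑ(G) ≈ 5.0000.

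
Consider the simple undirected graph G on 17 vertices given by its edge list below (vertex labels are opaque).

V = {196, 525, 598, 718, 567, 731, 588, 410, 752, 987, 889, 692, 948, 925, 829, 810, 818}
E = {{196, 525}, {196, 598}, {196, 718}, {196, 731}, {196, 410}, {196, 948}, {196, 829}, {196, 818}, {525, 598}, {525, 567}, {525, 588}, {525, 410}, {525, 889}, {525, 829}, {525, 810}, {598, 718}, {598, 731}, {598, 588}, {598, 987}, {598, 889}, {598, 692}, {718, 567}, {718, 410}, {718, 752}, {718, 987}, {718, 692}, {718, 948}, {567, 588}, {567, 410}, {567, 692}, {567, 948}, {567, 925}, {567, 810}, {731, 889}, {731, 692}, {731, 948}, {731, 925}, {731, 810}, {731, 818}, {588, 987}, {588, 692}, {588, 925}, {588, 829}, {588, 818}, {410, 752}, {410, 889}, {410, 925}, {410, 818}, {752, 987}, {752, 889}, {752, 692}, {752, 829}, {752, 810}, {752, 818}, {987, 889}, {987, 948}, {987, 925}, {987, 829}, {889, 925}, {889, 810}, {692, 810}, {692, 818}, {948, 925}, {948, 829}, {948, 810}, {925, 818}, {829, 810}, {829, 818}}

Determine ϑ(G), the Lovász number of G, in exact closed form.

deg(818) = 8; N(818) = {196, 731, 588, 410, 752, 692, 925, 829}.
N(987) = {598, 718, 588, 752, 889, 948, 925, 829}, |N(987)| = 8.
deg(889) = 8; N(889) = {525, 598, 731, 410, 752, 987, 925, 810}.
N(196) = {525, 598, 718, 731, 410, 948, 829, 818}, |N(196)| = 8.
deg(v) = 8 for all v (|V|=17); SR(17,8,3,4) — a Paley graph.
The 3 distinct eigenvalues: [8.0, 1.56155, -2.56155].
−17·(-sqrt(17)/2 - 1/2) / ((8)−(-sqrt(17)/2 - 1/2)) = sqrt(17) = ϑ(G).
ϑ(G) ≈ 4.1231056.

sqrt(17)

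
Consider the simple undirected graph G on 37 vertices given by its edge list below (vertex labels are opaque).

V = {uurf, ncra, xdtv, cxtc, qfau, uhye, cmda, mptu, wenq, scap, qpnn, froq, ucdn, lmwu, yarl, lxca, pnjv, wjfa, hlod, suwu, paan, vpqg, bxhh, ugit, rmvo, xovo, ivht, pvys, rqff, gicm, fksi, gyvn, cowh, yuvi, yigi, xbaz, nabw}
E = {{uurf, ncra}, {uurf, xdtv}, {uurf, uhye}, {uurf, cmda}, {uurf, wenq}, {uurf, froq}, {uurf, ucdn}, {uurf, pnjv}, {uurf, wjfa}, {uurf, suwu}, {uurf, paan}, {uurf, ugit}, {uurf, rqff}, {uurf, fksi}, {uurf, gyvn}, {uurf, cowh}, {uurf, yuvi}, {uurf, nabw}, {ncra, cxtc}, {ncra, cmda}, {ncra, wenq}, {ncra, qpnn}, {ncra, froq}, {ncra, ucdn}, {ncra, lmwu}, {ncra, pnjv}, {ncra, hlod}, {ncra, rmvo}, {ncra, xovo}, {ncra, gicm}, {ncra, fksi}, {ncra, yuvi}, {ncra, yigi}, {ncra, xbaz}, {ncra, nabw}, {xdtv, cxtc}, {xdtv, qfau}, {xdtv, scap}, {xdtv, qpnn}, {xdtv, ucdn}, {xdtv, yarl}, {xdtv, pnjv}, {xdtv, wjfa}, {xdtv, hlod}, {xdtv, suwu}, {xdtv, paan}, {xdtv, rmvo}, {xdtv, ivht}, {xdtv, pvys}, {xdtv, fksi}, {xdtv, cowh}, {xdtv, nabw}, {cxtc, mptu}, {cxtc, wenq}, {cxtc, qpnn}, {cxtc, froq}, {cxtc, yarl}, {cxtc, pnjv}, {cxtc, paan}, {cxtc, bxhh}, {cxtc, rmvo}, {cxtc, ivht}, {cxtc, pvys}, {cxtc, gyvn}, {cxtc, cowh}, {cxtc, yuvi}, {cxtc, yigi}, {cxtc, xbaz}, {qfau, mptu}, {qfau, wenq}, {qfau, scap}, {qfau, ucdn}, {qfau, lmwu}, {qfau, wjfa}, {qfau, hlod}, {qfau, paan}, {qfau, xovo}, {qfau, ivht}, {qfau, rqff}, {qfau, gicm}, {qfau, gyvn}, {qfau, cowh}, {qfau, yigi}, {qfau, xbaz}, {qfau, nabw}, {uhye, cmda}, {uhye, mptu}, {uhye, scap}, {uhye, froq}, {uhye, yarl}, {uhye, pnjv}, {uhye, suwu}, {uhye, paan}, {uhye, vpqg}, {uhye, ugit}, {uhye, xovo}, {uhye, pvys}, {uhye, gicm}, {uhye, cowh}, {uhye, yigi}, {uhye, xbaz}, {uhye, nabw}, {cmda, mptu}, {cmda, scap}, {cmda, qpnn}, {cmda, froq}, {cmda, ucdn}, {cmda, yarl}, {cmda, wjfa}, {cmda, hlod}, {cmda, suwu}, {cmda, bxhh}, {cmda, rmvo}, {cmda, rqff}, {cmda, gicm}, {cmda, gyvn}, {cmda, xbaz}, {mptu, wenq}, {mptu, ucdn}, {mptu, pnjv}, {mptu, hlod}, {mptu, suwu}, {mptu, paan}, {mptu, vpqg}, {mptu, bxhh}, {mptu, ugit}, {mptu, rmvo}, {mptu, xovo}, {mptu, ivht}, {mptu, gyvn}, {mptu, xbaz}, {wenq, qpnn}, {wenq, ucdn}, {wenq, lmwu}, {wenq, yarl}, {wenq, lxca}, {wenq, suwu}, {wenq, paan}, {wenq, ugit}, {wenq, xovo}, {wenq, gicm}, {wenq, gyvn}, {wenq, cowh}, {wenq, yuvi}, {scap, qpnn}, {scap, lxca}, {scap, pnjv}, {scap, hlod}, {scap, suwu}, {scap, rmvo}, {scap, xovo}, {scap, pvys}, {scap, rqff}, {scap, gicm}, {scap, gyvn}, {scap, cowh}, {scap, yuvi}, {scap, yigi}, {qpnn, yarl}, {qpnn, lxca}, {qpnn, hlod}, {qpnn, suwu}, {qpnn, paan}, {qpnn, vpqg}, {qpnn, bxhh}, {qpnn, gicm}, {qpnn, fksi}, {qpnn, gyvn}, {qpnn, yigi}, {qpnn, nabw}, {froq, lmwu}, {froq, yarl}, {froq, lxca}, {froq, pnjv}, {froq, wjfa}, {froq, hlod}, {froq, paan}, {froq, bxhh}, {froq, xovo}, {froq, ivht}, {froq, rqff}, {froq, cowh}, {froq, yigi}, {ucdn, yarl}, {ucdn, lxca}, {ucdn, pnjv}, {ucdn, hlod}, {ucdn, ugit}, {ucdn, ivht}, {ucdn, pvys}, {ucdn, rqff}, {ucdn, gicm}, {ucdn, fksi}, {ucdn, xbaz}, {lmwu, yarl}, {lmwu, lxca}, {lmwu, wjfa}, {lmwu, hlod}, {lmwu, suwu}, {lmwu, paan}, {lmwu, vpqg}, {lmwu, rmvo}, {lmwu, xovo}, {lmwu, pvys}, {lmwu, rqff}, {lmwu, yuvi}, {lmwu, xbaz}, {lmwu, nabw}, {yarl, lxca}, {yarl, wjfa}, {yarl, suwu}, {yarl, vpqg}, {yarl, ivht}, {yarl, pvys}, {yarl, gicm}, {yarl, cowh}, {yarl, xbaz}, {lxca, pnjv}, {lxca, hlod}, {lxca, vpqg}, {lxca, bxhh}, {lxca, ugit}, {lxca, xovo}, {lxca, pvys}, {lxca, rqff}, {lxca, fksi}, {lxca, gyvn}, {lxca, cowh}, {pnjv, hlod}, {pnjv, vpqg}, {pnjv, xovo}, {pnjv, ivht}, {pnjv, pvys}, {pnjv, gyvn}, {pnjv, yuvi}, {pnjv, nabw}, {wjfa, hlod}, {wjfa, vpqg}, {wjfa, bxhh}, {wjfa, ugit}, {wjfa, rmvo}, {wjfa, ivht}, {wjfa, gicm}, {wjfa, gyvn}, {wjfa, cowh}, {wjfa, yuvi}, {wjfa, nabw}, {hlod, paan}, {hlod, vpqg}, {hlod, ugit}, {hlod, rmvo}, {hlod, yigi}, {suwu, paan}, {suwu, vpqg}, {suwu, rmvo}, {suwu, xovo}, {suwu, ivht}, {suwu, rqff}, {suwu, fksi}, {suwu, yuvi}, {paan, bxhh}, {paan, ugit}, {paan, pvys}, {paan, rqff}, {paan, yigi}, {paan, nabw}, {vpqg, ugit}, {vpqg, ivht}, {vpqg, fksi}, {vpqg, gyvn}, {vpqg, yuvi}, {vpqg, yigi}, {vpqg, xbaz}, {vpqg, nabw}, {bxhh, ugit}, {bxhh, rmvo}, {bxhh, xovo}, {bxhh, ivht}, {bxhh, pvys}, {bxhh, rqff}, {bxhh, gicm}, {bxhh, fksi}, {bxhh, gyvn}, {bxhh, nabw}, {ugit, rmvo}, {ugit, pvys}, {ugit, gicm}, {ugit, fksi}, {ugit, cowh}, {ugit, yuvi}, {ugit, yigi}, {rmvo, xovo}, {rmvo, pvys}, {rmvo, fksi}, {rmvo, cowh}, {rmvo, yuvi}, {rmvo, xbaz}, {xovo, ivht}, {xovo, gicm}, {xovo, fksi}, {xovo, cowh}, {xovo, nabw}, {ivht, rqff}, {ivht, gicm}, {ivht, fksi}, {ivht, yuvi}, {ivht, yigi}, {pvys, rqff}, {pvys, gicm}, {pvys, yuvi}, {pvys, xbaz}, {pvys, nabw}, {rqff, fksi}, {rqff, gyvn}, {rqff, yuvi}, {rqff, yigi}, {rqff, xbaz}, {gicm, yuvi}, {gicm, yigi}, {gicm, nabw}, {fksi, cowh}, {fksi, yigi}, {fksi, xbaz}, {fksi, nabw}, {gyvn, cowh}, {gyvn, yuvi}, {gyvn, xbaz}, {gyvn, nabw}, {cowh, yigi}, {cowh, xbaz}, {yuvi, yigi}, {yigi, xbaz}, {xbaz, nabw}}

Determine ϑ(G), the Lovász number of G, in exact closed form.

deg(ncra) = 18; N(ncra) = {uurf, cxtc, cmda, wenq, qpnn, froq, ucdn, lmwu, pnjv, hlod, rmvo, xovo, gicm, fksi, yuvi, yigi, xbaz, nabw}.
N(cxtc) = {ncra, xdtv, mptu, wenq, qpnn, froq, yarl, pnjv, paan, bxhh, rmvo, ivht, pvys, gyvn, cowh, yuvi, yigi, xbaz}, |N(cxtc)| = 18.
Vertex ucdn has 18 neighbors: uurf, ncra, xdtv, qfau, cmda, mptu, wenq, yarl, lxca, pnjv, hlod, ugit, ivht, pvys, rqff, gicm, fksi, xbaz.
Vertex bxhh has 18 neighbors: cxtc, cmda, mptu, qpnn, froq, lxca, wjfa, paan, ugit, rmvo, xovo, ivht, pvys, rqff, gicm, fksi, gyvn, nabw.
Every vertex has degree 18 (N=37); Paley(37): SR with (k,λ,μ)=(18,8,9).
spec(A) ≈ [18.0, 2.541381, -3.541381] (distinct, 6 d.p.).
λ_max=18, λ_min=-sqrt(37)/2 - 1/2; ϑ = −37·λ_min/(λ_max−λ_min) = sqrt(37).
= 6.08276… (decimal).

sqrt(37)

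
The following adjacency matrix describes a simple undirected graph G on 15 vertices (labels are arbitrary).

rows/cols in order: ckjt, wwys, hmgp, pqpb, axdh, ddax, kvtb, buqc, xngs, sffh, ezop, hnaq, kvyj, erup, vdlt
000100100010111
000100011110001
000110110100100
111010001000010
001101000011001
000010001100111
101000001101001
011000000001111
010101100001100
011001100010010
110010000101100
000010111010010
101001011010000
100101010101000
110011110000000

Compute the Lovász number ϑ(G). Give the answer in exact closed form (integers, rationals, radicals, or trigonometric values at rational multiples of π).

5

N(ezop) = {ckjt, wwys, axdh, sffh, hnaq, kvyj}, |N(ezop)| = 6.
Vertex sffh has 6 neighbors: wwys, hmgp, ddax, kvtb, ezop, erup.
N(wwys) = {pqpb, buqc, xngs, sffh, ezop, vdlt}, |N(wwys)| = 6.
Vertex buqc has 6 neighbors: wwys, hmgp, hnaq, kvyj, erup, vdlt.
deg(v) = 6 for all v (|V|=15); Kneser-type, 2-subsets of [6].
A has 3 distinct eigenvalues ≈ [6.0, 1.0, -3.0].
λ_max=6, λ_min=-3; ϑ = −15·λ_min/(λ_max−λ_min) = 5.
= 5.00000… (decimal).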